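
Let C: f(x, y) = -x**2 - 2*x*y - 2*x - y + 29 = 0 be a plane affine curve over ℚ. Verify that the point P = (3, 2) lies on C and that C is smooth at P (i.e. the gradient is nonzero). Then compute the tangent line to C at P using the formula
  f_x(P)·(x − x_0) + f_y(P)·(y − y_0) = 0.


Tangent line at P: -12*x - 7*y + 50 = 0.

Step 1: f(3, 2) = 0, so P lies on C.
Step 2: partial derivatives
  f_x(x, y) = -2*x - 2*y - 2, f_y(x, y) = -2*x - 1.
  f_x(P) = -12, f_y(P) = -7 (gradient nonzero, so P is smooth).
Step 3: tangent line at P: -12·(x − 3) + -7·(y − 2) = 0.
Expanding: -12*x - 7*y + 50 = 0.


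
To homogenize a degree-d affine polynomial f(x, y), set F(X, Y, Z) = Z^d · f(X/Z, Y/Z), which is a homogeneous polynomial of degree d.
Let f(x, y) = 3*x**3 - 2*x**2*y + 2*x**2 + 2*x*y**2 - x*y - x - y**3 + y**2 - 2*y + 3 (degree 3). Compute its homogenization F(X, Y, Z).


F(X, Y, Z) = 3*X**3 - 2*X**2*Y + 2*X**2*Z + 2*X*Y**2 - X*Y*Z - X*Z**2 - Y**3 + Y**2*Z - 2*Y*Z**2 + 3*Z**3

deg(f) = 3.
Substitute x = X/Z, y = Y/Z into f, then multiply by Z^3.
  monomial 3·x^3·y^0 ↦ 3·X^3·Y^0·Z^0.
  monomial -2·x^2·y^1 ↦ -2·X^2·Y^1·Z^0.
  monomial 2·x^2·y^0 ↦ 2·X^2·Y^0·Z^1.
  monomial 2·x^1·y^2 ↦ 2·X^1·Y^2·Z^0.
  monomial -1·x^1·y^1 ↦ -1·X^1·Y^1·Z^1.
  monomial -1·x^1·y^0 ↦ -1·X^1·Y^0·Z^2.
  monomial -1·x^0·y^3 ↦ -1·X^0·Y^3·Z^0.
  monomial 1·x^0·y^2 ↦ 1·X^0·Y^2·Z^1.
  monomial -2·x^0·y^1 ↦ -2·X^0·Y^1·Z^2.
  monomial 3·x^0·y^0 ↦ 3·X^0·Y^0·Z^3.
Collecting: F(X, Y, Z) = 3*X**3 - 2*X**2*Y + 2*X**2*Z + 2*X*Y**2 - X*Y*Z - X*Z**2 - Y**3 + Y**2*Z - 2*Y*Z**2 + 3*Z**3.


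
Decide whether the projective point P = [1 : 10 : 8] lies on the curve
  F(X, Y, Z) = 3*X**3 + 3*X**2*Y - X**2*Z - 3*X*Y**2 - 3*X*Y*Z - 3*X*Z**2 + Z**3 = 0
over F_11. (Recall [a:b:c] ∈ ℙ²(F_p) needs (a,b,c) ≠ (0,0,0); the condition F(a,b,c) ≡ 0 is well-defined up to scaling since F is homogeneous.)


F(1,10,8) ≡ 3 (mod 11); P is NOT on the curve.

Evaluate F(1, 10, 8) term-by-term (mod 11).
  3*X**3 ↦ 3·1·1·1 = 3
  3*X**2*Y ↦ 3·1·10·1 = 30
  -X**2*Z ↦ -1·1·1·8 = -8
  -3*X*Y**2 ↦ -3·1·100·1 = -300
  -3*X*Y*Z ↦ -3·1·10·8 = -240
  -3*X*Z**2 ↦ -3·1·1·64 = -192
  Z**3 ↦ 1·1·1·512 = 512
Sum: F(1, 10, 8) = (3) + (30) + (-8) + (-300) + (-240) + (-192) + (512) = -195.
Reducing mod 11: -195 ≡ 3 (mod 11).
Since F(a, b, c) ≡ 3 ≠ 0 (mod 11), P does NOT lie on the curve.


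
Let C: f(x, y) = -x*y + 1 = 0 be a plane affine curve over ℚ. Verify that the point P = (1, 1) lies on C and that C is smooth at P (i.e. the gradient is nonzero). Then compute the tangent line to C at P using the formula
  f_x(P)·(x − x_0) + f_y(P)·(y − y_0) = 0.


Tangent line at P: -x - y + 2 = 0.

Step 1: f(1, 1) = 0, so P lies on C.
Step 2: partial derivatives
  f_x(x, y) = -y, f_y(x, y) = -x.
  f_x(P) = -1, f_y(P) = -1 (gradient nonzero, so P is smooth).
Step 3: tangent line at P: -1·(x − 1) + -1·(y − 1) = 0.
Expanding: -x - y + 2 = 0.


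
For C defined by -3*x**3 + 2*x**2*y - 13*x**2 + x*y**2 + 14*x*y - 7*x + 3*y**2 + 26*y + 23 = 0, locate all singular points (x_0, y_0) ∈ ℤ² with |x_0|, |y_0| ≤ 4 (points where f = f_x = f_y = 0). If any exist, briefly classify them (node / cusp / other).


Singular points: {(-2, -3)}; classification: node.

Compute partial derivatives:
  f_x = -9*x**2 + 4*x*y - 26*x + y**2 + 14*y - 7.
  f_y = 2*x**2 + 2*x*y + 14*x + 6*y + 26.
Scan x_0 ∈ {−4, ..., 4}. For each x_0, f_y(x_0, y) is a polynomial in y; find its integer roots y ∈ {−4, ..., 4}, then test f_x and f at those candidates.
  x = -4: f_y(-4, y) = 2 - 2*y; vanishes at y ∈ {1}. (-4, 1): f_x = -48 ≠ 0.
  x = -3: f_y(-3, y) = 2; no integer root y with |y| ≤ 4.
  x = -2: f_y(-2, y) = 2*y + 6; vanishes at y ∈ {-3}. (-2, -3): f_x = 0, f = 0 — SINGULAR.
  x = -1: f_y(-1, y) = 4*y + 14; no integer root y with |y| ≤ 4.
  x = 0: f_y(0, y) = 6*y + 26; no integer root y with |y| ≤ 4.
  x = 1: f_y(1, y) = 8*y + 42; no integer root y with |y| ≤ 4.
  x = 2: f_y(2, y) = 10*y + 62; no integer root y with |y| ≤ 4.
  x = 3: f_y(3, y) = 12*y + 86; no integer root y with |y| ≤ 4.
  x = 4: f_y(4, y) = 14*y + 114; no integer root y with |y| ≤ 4.
Only singular point on the grid: (-2, -3).
Classify: substitute x = -2 + u, y = -3 + v and expand: f = -3*u**3 + 2*u**2*v - u**2 + u*v**2 + v**2.
No constant or linear terms (consistent with a singular point). Quadratic part: -u**2 + v**2. Cubic part: -3*u**3 + 2*u**2*v + u*v**2.
The quadratic part v**2 - u**2 = (v − u)(v + u) splits into two distinct linear factors, so there are two distinct tangent lines y − -3 = ±(x − -2) — this is a node (ordinary double point).
Classification: node.


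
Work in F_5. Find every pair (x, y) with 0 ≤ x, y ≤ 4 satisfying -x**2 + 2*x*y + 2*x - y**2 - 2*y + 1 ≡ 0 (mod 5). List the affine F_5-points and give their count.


Affine F_5-points: ∅; count = 0.

For each of the 25 pairs (x, y) ∈ F_5², evaluate f(x, y) mod 5. Record the zeros.
  x = 0: [0↦1, 1↦3, 2↦3, 3↦1, 4↦2]  zeros at y ∈ ∅
  x = 1: [0↦2, 1↦1, 2↦3, 3↦3, 4↦1]  zeros at y ∈ ∅
  x = 2: [0↦1, 1↦2, 2↦1, 3↦3, 4↦3]  zeros at y ∈ ∅
  x = 3: [0↦3, 1↦1, 2↦2, 3↦1, 4↦3]  zeros at y ∈ ∅
  x = 4: [0↦3, 1↦3, 2↦1, 3↦2, 4↦1]  zeros at y ∈ ∅
Collecting zeros: affine points = ∅.
Total count |C(F_5)_aff| = 0.


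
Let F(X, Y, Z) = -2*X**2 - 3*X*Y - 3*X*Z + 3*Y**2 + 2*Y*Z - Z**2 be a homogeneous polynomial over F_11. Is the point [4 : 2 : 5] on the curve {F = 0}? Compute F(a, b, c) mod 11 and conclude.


F(4,2,5) ≡ 1 (mod 11); P is NOT on the curve.

Evaluate F(4, 2, 5) term-by-term (mod 11).
  -2*X**2 ↦ -2·16·1·1 = -32
  -3*X*Y ↦ -3·4·2·1 = -24
  -3*X*Z ↦ -3·4·1·5 = -60
  3*Y**2 ↦ 3·1·4·1 = 12
  2*Y*Z ↦ 2·1·2·5 = 20
  -Z**2 ↦ -1·1·1·25 = -25
Sum: F(4, 2, 5) = (-32) + (-24) + (-60) + (12) + (20) + (-25) = -109.
Reducing mod 11: -109 ≡ 1 (mod 11).
Since F(a, b, c) ≡ 1 ≠ 0 (mod 11), P does NOT lie on the curve.


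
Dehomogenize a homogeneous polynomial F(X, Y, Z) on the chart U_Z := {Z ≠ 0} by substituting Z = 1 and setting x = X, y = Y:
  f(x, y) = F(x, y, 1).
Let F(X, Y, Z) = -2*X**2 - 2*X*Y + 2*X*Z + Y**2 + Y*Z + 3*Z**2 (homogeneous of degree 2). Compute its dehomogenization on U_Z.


f(x, y) = -2*x**2 - 2*x*y + 2*x + y**2 + y + 3

On U_Z we set Z = 1. Each monomial c·X^i·Y^j·Z^k in F becomes c·x^i·y^j·1^k = c·x^i·y^j.
Substituting Z = 1: F(X, Y, 1) = -2*x**2 - 2*x*y + 2*x + y**2 + y + 3.
Note: deg(f) ≤ deg(F) = 2; strict inequality happens when F is divisible by Z (lost terms).


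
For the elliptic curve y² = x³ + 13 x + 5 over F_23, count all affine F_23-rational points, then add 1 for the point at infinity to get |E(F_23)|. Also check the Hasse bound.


Affine points = {(2, 4), (2, 19), (3, 5), (3, 18), (4, 11), (4, 12), (6, 0), (7, 5), (7, 18), (8, 0), (9, 0), (10, 10), (10, 13), (12, 7), (12, 16), (13, 5), (13, 18), (16, 10), (16, 13), (19, 2), (19, 21), (20, 10), (20, 13)}; affine count = 23; |E(F_23)| = 24.

Discriminant check: Δ ∝ 4a³ + 27b² = 4·13³ + 27·5² = 4·2197 + 27·25 ≡ 10 (mod 23). Nonzero ⇒ E is nonsingular.
For each x ∈ F_23, compute rhs = x³ + 13·x + 5 mod 23, then count y ∈ F_23 with y² ≡ rhs.
  x = 0: rhs = 5, matching y values: none (0 points).
  x = 1: rhs = 19, matching y values: none (0 points).
  x = 2: rhs = 16, matching y values: 4, 19 (2 points).
  x = 3: rhs = 2, matching y values: 5, 18 (2 points).
  x = 4: rhs = 6, matching y values: 11, 12 (2 points).
  x = 5: rhs = 11, matching y values: none (0 points).
  x = 6: rhs = 0, matching y values: 0 (1 points).
  x = 7: rhs = 2, matching y values: 5, 18 (2 points).
  x = 8: rhs = 0, matching y values: 0 (1 points).
  x = 9: rhs = 0, matching y values: 0 (1 points).
  x = 10: rhs = 8, matching y values: 10, 13 (2 points).
  x = 11: rhs = 7, matching y values: none (0 points).
  x = 12: rhs = 3, matching y values: 7, 16 (2 points).
  x = 13: rhs = 2, matching y values: 5, 18 (2 points).
  x = 14: rhs = 10, matching y values: none (0 points).
  x = 15: rhs = 10, matching y values: none (0 points).
  x = 16: rhs = 8, matching y values: 10, 13 (2 points).
  x = 17: rhs = 10, matching y values: none (0 points).
  x = 18: rhs = 22, matching y values: none (0 points).
  x = 19: rhs = 4, matching y values: 2, 21 (2 points).
  x = 20: rhs = 8, matching y values: 10, 13 (2 points).
  x = 21: rhs = 17, matching y values: none (0 points).
  x = 22: rhs = 14, matching y values: none (0 points).
Total affine count: 23.
Full point count |E(F_23)| = 23 + 1 = 24.
Hasse bound: |24 − (23+1)| = |0| = 0 ≤ 2√23 ≈ 9.5917 ✓.


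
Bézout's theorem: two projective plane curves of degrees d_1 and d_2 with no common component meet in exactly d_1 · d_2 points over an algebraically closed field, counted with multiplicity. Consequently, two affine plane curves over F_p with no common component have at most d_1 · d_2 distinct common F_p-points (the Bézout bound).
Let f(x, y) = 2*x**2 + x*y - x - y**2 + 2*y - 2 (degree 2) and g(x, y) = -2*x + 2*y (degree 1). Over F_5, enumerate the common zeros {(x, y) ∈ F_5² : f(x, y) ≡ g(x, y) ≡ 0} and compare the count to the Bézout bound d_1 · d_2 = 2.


Common zeros: ∅; count = 0; Bézout bound = 2.

deg(f) = 2, deg(g) = 1, so Bézout bound = 2.
Scan x ∈ F_5. For each x, list the y ∈ F_5 with f(x, y) ≡ 0 and those with g(x, y) ≡ 0 (mod 5); the common zeros in that column are the intersection.
  x = 0: f ≡ 0 at y ∈ {3, 4}; g ≡ 0 at y ∈ {0}; common: ∅.
  x = 1: f ≡ 0 at y ∈ {4}; g ≡ 0 at y ∈ {1}; common: ∅.
  x = 2: f ≡ 0 at y ∈ ∅; g ≡ 0 at y ∈ {2}; common: ∅.
  x = 3: f ≡ 0 at y ∈ ∅; g ≡ 0 at y ∈ {3}; common: ∅.
  x = 4: f ≡ 0 at y ∈ {3}; g ≡ 0 at y ∈ {4}; common: ∅.
Collecting: common zeros = ∅, so the count is 0.
Comparison with the Bézout bound: 0 ≤ 2 = deg(f)·deg(g), as expected for curves with no common component (the affine F_5-count falls short of the bound because intersections may lie at infinity, over extension fields, or carry multiplicity).


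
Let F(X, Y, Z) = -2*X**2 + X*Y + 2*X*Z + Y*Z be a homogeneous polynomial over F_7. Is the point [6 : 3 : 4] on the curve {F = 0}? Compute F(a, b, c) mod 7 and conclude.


F(6,3,4) ≡ 6 (mod 7); P is NOT on the curve.

Evaluate F(6, 3, 4) term-by-term (mod 7).
  -2*X**2 ↦ -2·36·1·1 = -72
  X*Y ↦ 1·6·3·1 = 18
  2*X*Z ↦ 2·6·1·4 = 48
  Y*Z ↦ 1·1·3·4 = 12
Sum: F(6, 3, 4) = (-72) + (18) + (48) + (12) = 6.
Reducing mod 7: 6 ≡ 6 (mod 7).
Since F(a, b, c) ≡ 6 ≠ 0 (mod 7), P does NOT lie on the curve.


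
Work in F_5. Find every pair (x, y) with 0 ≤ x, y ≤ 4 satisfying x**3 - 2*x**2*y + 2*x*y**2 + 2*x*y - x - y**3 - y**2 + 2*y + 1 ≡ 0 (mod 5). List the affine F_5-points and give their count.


Affine F_5-points: {(3, 0), (4, 1)}; count = 2.

For each of the 25 pairs (x, y) ∈ F_5², evaluate f(x, y) mod 5. Record the zeros.
  x = 0: [0↦1, 1↦1, 2↦3, 3↦1, 4↦4]  zeros at y ∈ ∅
  x = 1: [0↦1, 1↦3, 2↦1, 3↦4, 4↦1]  zeros at y ∈ ∅
  x = 2: [0↦2, 1↦2, 2↦2, 3↦1, 4↦3]  zeros at y ∈ ∅
  x = 3: [0↦0, 1↦4, 2↦2, 3↦3, 4↦1]  zeros at y ∈ {0}
  x = 4: [0↦1, 1↦0, 2↦2, 3↦1, 4↦1]  zeros at y ∈ {1}
Collecting zeros: affine points = {(3, 0), (4, 1)}.
Total count |C(F_5)_aff| = 2.


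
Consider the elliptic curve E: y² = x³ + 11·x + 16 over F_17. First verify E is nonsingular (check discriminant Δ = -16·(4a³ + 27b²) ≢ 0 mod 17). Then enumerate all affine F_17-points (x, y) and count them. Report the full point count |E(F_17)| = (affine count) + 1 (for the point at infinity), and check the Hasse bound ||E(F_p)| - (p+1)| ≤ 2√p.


Affine points = {(0, 4), (0, 13), (3, 5), (3, 12), (5, 3), (5, 14), (6, 3), (6, 14), (8, 2), (8, 15), (10, 2), (10, 15), (16, 2), (16, 15)}; affine count = 14; |E(F_17)| = 15.

Discriminant check: Δ ∝ 4a³ + 27b² = 4·11³ + 27·16² = 4·1331 + 27·256 ≡ 13 (mod 17). Nonzero ⇒ E is nonsingular.
For each x ∈ F_17, compute rhs = x³ + 11·x + 16 mod 17, then count y ∈ F_17 with y² ≡ rhs.
  x = 0: rhs = 16, matching y values: 4, 13 (2 points).
  x = 1: rhs = 11, matching y values: none (0 points).
  x = 2: rhs = 12, matching y values: none (0 points).
  x = 3: rhs = 8, matching y values: 5, 12 (2 points).
  x = 4: rhs = 5, matching y values: none (0 points).
  x = 5: rhs = 9, matching y values: 3, 14 (2 points).
  x = 6: rhs = 9, matching y values: 3, 14 (2 points).
  x = 7: rhs = 11, matching y values: none (0 points).
  x = 8: rhs = 4, matching y values: 2, 15 (2 points).
  x = 9: rhs = 11, matching y values: none (0 points).
  x = 10: rhs = 4, matching y values: 2, 15 (2 points).
  x = 11: rhs = 6, matching y values: none (0 points).
  x = 12: rhs = 6, matching y values: none (0 points).
  x = 13: rhs = 10, matching y values: none (0 points).
  x = 14: rhs = 7, matching y values: none (0 points).
  x = 15: rhs = 3, matching y values: none (0 points).
  x = 16: rhs = 4, matching y values: 2, 15 (2 points).
Total affine count: 14.
Full point count |E(F_17)| = 14 + 1 = 15.
Hasse bound: |15 − (17+1)| = |-3| = 3 ≤ 2√17 ≈ 8.2462 ✓.


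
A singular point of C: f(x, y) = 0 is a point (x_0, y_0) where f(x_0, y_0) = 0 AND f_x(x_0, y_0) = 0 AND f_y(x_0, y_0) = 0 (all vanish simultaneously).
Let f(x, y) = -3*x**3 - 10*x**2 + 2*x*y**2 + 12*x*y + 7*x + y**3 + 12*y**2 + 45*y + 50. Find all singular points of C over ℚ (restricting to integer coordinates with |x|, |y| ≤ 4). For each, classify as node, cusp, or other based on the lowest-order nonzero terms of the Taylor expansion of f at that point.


Singular points: {(-1, -3)}; classification: node.

Compute partial derivatives:
  f_x = -9*x**2 - 20*x + 2*y**2 + 12*y + 7.
  f_y = 4*x*y + 12*x + 3*y**2 + 24*y + 45.
Scan x_0 ∈ {−4, ..., 4}. For each x_0, f_y(x_0, y) is a polynomial in y; find its integer roots y ∈ {−4, ..., 4}, then test f_x and f at those candidates.
  x = -4: f_y(-4, y) = 3*y**2 + 8*y - 3; vanishes at y ∈ {-3}. (-4, -3): f_x = -75 ≠ 0.
  x = -3: f_y(-3, y) = 3*y**2 + 12*y + 9; vanishes at y ∈ {-3, -1}. (-3, -3): f_x = -32 ≠ 0; (-3, -1): f_x = -24 ≠ 0.
  x = -2: f_y(-2, y) = 3*y**2 + 16*y + 21; vanishes at y ∈ {-3}. (-2, -3): f_x = -7 ≠ 0.
  x = -1: f_y(-1, y) = 3*y**2 + 20*y + 33; vanishes at y ∈ {-3}. (-1, -3): f_x = 0, f = 0 — SINGULAR.
  x = 0: f_y(0, y) = 3*y**2 + 24*y + 45; vanishes at y ∈ {-3}. (0, -3): f_x = -11 ≠ 0.
  x = 1: f_y(1, y) = 3*y**2 + 28*y + 57; vanishes at y ∈ {-3}. (1, -3): f_x = -40 ≠ 0.
  x = 2: f_y(2, y) = 3*y**2 + 32*y + 69; vanishes at y ∈ {-3}. (2, -3): f_x = -87 ≠ 0.
  x = 3: f_y(3, y) = 3*y**2 + 36*y + 81; vanishes at y ∈ {-3}. (3, -3): f_x = -152 ≠ 0.
  x = 4: f_y(4, y) = 3*y**2 + 40*y + 93; vanishes at y ∈ {-3}. (4, -3): f_x = -235 ≠ 0.
Only singular point on the grid: (-1, -3).
Classify: substitute x = -1 + u, y = -3 + v and expand: f = -3*u**3 - u**2 + 2*u*v**2 + v**3 + v**2.
No constant or linear terms (consistent with a singular point). Quadratic part: -u**2 + v**2. Cubic part: -3*u**3 + 2*u*v**2 + v**3.
The quadratic part v**2 - u**2 = (v − u)(v + u) splits into two distinct linear factors, so there are two distinct tangent lines y − -3 = ±(x − -1) — this is a node (ordinary double point).
Classification: node.


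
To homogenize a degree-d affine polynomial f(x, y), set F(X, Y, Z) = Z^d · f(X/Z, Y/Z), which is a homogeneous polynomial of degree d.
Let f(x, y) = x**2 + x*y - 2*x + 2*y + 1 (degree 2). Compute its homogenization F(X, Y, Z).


F(X, Y, Z) = X**2 + X*Y - 2*X*Z + 2*Y*Z + Z**2

deg(f) = 2.
Substitute x = X/Z, y = Y/Z into f, then multiply by Z^2.
  monomial 1·x^2·y^0 ↦ 1·X^2·Y^0·Z^0.
  monomial 1·x^1·y^1 ↦ 1·X^1·Y^1·Z^0.
  monomial -2·x^1·y^0 ↦ -2·X^1·Y^0·Z^1.
  monomial 2·x^0·y^1 ↦ 2·X^0·Y^1·Z^1.
  monomial 1·x^0·y^0 ↦ 1·X^0·Y^0·Z^2.
Collecting: F(X, Y, Z) = X**2 + X*Y - 2*X*Z + 2*Y*Z + Z**2.


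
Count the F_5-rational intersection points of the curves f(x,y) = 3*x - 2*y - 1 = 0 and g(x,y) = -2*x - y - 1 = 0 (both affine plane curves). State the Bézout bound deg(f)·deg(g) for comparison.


Common zeros: {(2, 0)}; count = 1; Bézout bound = 1.

deg(f) = 1, deg(g) = 1, so Bézout bound = 1.
Scan x ∈ F_5. For each x, list the y ∈ F_5 with f(x, y) ≡ 0 and those with g(x, y) ≡ 0 (mod 5); the common zeros in that column are the intersection.
  x = 0: f ≡ 0 at y ∈ {2}; g ≡ 0 at y ∈ {4}; common: ∅.
  x = 1: f ≡ 0 at y ∈ {1}; g ≡ 0 at y ∈ {2}; common: ∅.
  x = 2: f ≡ 0 at y ∈ {0}; g ≡ 0 at y ∈ {0}; common: {0}.
  x = 3: f ≡ 0 at y ∈ {4}; g ≡ 0 at y ∈ {3}; common: ∅.
  x = 4: f ≡ 0 at y ∈ {3}; g ≡ 0 at y ∈ {1}; common: ∅.
Collecting: common zeros = {(2, 0)}, so the count is 1.
Comparison with the Bézout bound: 1 ≤ 1 = deg(f)·deg(g), as expected for curves with no common component (the bound is attained).


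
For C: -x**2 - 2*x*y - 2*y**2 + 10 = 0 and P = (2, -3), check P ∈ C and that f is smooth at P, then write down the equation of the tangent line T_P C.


Tangent line at P: 2*x + 8*y + 20 = 0.

Step 1: f(2, -3) = 0, so P lies on C.
Step 2: partial derivatives
  f_x(x, y) = -2*x - 2*y, f_y(x, y) = -2*x - 4*y.
  f_x(P) = 2, f_y(P) = 8 (gradient nonzero, so P is smooth).
Step 3: tangent line at P: 2·(x − 2) + 8·(y − -3) = 0.
Expanding: 2*x + 8*y + 20 = 0.


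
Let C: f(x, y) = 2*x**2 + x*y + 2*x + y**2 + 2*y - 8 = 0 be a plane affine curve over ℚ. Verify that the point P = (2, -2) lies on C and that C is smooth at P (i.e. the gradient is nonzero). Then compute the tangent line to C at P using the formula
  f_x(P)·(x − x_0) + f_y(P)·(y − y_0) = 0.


Tangent line at P: 8*x - 16 = 0.

Step 1: f(2, -2) = 0, so P lies on C.
Step 2: partial derivatives
  f_x(x, y) = 4*x + y + 2, f_y(x, y) = x + 2*y + 2.
  f_x(P) = 8, f_y(P) = 0 (gradient nonzero, so P is smooth).
Step 3: tangent line at P: 8·(x − 2) + 0·(y − -2) = 0.
Expanding: 8*x - 16 = 0.


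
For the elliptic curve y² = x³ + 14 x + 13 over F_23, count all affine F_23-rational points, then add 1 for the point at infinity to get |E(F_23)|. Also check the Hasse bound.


Affine points = {(0, 6), (0, 17), (2, 7), (2, 16), (3, 6), (3, 17), (4, 8), (4, 15), (5, 1), (5, 22), (8, 4), (8, 19), (10, 7), (10, 16), (11, 7), (11, 16), (12, 0), (13, 0), (14, 3), (14, 20), (16, 3), (16, 20), (17, 9), (17, 14), (18, 5), (18, 18), (19, 10), (19, 13), (20, 6), (20, 17), (21, 0)}; affine count = 31; |E(F_23)| = 32.

Discriminant check: Δ ∝ 4a³ + 27b² = 4·14³ + 27·13² = 4·2744 + 27·169 ≡ 14 (mod 23). Nonzero ⇒ E is nonsingular.
For each x ∈ F_23, compute rhs = x³ + 14·x + 13 mod 23, then count y ∈ F_23 with y² ≡ rhs.
  x = 0: rhs = 13, matching y values: 6, 17 (2 points).
  x = 1: rhs = 5, matching y values: none (0 points).
  x = 2: rhs = 3, matching y values: 7, 16 (2 points).
  x = 3: rhs = 13, matching y values: 6, 17 (2 points).
  x = 4: rhs = 18, matching y values: 8, 15 (2 points).
  x = 5: rhs = 1, matching y values: 1, 22 (2 points).
  x = 6: rhs = 14, matching y values: none (0 points).
  x = 7: rhs = 17, matching y values: none (0 points).
  x = 8: rhs = 16, matching y values: 4, 19 (2 points).
  x = 9: rhs = 17, matching y values: none (0 points).
  x = 10: rhs = 3, matching y values: 7, 16 (2 points).
  x = 11: rhs = 3, matching y values: 7, 16 (2 points).
  x = 12: rhs = 0, matching y values: 0 (1 points).
  x = 13: rhs = 0, matching y values: 0 (1 points).
  x = 14: rhs = 9, matching y values: 3, 20 (2 points).
  x = 15: rhs = 10, matching y values: none (0 points).
  x = 16: rhs = 9, matching y values: 3, 20 (2 points).
  x = 17: rhs = 12, matching y values: 9, 14 (2 points).
  x = 18: rhs = 2, matching y values: 5, 18 (2 points).
  x = 19: rhs = 8, matching y values: 10, 13 (2 points).
  x = 20: rhs = 13, matching y values: 6, 17 (2 points).
  x = 21: rhs = 0, matching y values: 0 (1 points).
  x = 22: rhs = 21, matching y values: none (0 points).
Total affine count: 31.
Full point count |E(F_23)| = 31 + 1 = 32.
Hasse bound: |32 − (23+1)| = |8| = 8 ≤ 2√23 ≈ 9.5917 ✓.


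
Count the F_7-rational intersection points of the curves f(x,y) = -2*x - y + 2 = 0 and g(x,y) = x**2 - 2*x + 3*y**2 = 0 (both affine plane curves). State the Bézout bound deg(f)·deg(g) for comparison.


Common zeros: ∅; count = 0; Bézout bound = 2.

deg(f) = 1, deg(g) = 2, so Bézout bound = 2.
Scan x ∈ F_7. For each x, list the y ∈ F_7 with f(x, y) ≡ 0 and those with g(x, y) ≡ 0 (mod 7); the common zeros in that column are the intersection.
  x = 0: f ≡ 0 at y ∈ {2}; g ≡ 0 at y ∈ {0}; common: ∅.
  x = 1: f ≡ 0 at y ∈ {0}; g ≡ 0 at y ∈ ∅; common: ∅.
  x = 2: f ≡ 0 at y ∈ {5}; g ≡ 0 at y ∈ {0}; common: ∅.
  x = 3: f ≡ 0 at y ∈ {3}; g ≡ 0 at y ∈ ∅; common: ∅.
  x = 4: f ≡ 0 at y ∈ {1}; g ≡ 0 at y ∈ {3, 4}; common: ∅.
  x = 5: f ≡ 0 at y ∈ {6}; g ≡ 0 at y ∈ {3, 4}; common: ∅.
  x = 6: f ≡ 0 at y ∈ {4}; g ≡ 0 at y ∈ ∅; common: ∅.
Collecting: common zeros = ∅, so the count is 0.
Comparison with the Bézout bound: 0 ≤ 2 = deg(f)·deg(g), as expected for curves with no common component (the affine F_7-count falls short of the bound because intersections may lie at infinity, over extension fields, or carry multiplicity).


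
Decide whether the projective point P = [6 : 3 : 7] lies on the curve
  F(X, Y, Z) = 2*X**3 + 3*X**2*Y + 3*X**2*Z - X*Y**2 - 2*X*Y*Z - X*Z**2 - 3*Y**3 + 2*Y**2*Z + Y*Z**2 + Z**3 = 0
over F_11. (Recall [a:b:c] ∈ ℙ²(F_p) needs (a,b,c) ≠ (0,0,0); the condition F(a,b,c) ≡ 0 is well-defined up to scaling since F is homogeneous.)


F(6,3,7) ≡ 6 (mod 11); P is NOT on the curve.

Evaluate F(6, 3, 7) term-by-term (mod 11).
  2*X**3 ↦ 2·216·1·1 = 432
  3*X**2*Y ↦ 3·36·3·1 = 324
  3*X**2*Z ↦ 3·36·1·7 = 756
  -X*Y**2 ↦ -1·6·9·1 = -54
  -2*X*Y*Z ↦ -2·6·3·7 = -252
  -X*Z**2 ↦ -1·6·1·49 = -294
  -3*Y**3 ↦ -3·1·27·1 = -81
  2*Y**2*Z ↦ 2·1·9·7 = 126
  Y*Z**2 ↦ 1·1·3·49 = 147
  Z**3 ↦ 1·1·1·343 = 343
Sum: F(6, 3, 7) = (432) + (324) + (756) + (-54) + (-252) + (-294) + (-81) + (126) + (147) + (343) = 1447.
Reducing mod 11: 1447 ≡ 6 (mod 11).
Since F(a, b, c) ≡ 6 ≠ 0 (mod 11), P does NOT lie on the curve.


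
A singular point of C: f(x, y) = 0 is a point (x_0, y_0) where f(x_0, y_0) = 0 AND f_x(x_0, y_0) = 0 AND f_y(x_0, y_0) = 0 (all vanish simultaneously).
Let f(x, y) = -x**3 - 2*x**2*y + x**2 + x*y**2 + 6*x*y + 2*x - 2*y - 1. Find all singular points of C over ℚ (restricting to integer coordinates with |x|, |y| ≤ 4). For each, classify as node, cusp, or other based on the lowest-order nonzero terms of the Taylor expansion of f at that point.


Singular points: {(1, -1)}; classification: cusp.

Compute partial derivatives:
  f_x = -3*x**2 - 4*x*y + 2*x + y**2 + 6*y + 2.
  f_y = -2*x**2 + 2*x*y + 6*x - 2.
Scan x_0 ∈ {−4, ..., 4}. For each x_0, f_y(x_0, y) is a polynomial in y; find its integer roots y ∈ {−4, ..., 4}, then test f_x and f at those candidates.
  x = -4: f_y(-4, y) = -8*y - 58; no integer root y with |y| ≤ 4.
  x = -3: f_y(-3, y) = -6*y - 38; no integer root y with |y| ≤ 4.
  x = -2: f_y(-2, y) = -4*y - 22; no integer root y with |y| ≤ 4.
  x = -1: f_y(-1, y) = -2*y - 10; no integer root y with |y| ≤ 4.
  x = 0: f_y(0, y) = -2; no integer root y with |y| ≤ 4.
  x = 1: f_y(1, y) = 2*y + 2; vanishes at y ∈ {-1}. (1, -1): f_x = 0, f = 0 — SINGULAR.
  x = 2: f_y(2, y) = 4*y + 2; no integer root y with |y| ≤ 4.
  x = 3: f_y(3, y) = 6*y - 2; no integer root y with |y| ≤ 4.
  x = 4: f_y(4, y) = 8*y - 10; no integer root y with |y| ≤ 4.
Only singular point on the grid: (1, -1).
Classify: substitute x = 1 + u, y = -1 + v and expand: f = -u**3 - 2*u**2*v + u*v**2 + v**2.
No constant or linear terms (consistent with a singular point). Quadratic part: v**2. Cubic part: -u**3 - 2*u**2*v + u*v**2.
The quadratic part v**2 is a perfect square, so there is a single (double) tangent line v = 0, i.e. y = -1. Restricting the cubic part to that line (v = 0) leaves -u**3 ≠ 0, so f is not divisible by v and the branch is v² ≈ u**3 to lowest order — this is a cusp.
Classification: cusp.


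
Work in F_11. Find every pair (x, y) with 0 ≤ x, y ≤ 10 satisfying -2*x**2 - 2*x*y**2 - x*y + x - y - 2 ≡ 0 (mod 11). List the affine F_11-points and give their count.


Affine F_11-points: {(0, 9), (3, 5), (3, 9), (4, 10), (5, 2), (5, 4), (7, 2), (7, 10)}; count = 8.

For each of the 121 pairs (x, y) ∈ F_11², evaluate f(x, y) mod 11. Record the zeros.
  x = 0: [0↦9, 1↦8, 2↦7, 3↦6, 4↦5, 5↦4, 6↦3, 7↦2, 8↦1, 9↦0, 10↦10]  zeros at y ∈ {9}
  x = 1: [0↦8, 1↦4, 2↦7, 3↦6, 4↦1, 5↦3, 6↦1, 7↦6, 8↦7, 9↦4, 10↦8]  zeros at y ∈ ∅
  x = 2: [0↦3, 1↦7, 2↦3, 3↦2, 4↦4, 5↦9, 6↦6, 7↦6, 8↦9, 9↦4, 10↦2]  zeros at y ∈ ∅
  x = 3: [0↦5, 1↦6, 2↦6, 3↦5, 4↦3, 5↦0, 6↦7, 7↦2, 8↦7, 9↦0, 10↦3]  zeros at y ∈ {5, 9}
  x = 4: [0↦3, 1↦1, 2↦5, 3↦4, 4↦9, 5↦9, 6↦4, 7↦5, 8↦1, 9↦3, 10↦0]  zeros at y ∈ {10}
  x = 5: [0↦8, 1↦3, 2↦0, 3↦10, 4↦0, 5↦3, 6↦8, 7↦4, 8↦2, 9↦2, 10↦4]  zeros at y ∈ {2, 4}
  x = 6: [0↦9, 1↦1, 2↦2, 3↦1, 4↦9, 5↦4, 6↦8, 7↦10, 8↦10, 9↦8, 10↦4]  zeros at y ∈ ∅
  x = 7: [0↦6, 1↦6, 2↦0, 3↦10, 4↦3, 5↦1, 6↦4, 7↦1, 8↦3, 9↦10, 10↦0]  zeros at y ∈ {2, 10}
  x = 8: [0↦10, 1↦7, 2↦5, 3↦4, 4↦4, 5↦5, 6↦7, 7↦10, 8↦3, 9↦8, 10↦3]  zeros at y ∈ ∅
  x = 9: [0↦10, 1↦4, 2↦6, 3↦5, 4↦1, 5↦5, 6↦6, 7↦4, 8↦10, 9↦2, 10↦2]  zeros at y ∈ ∅
  x = 10: [0↦6, 1↦8, 2↦3, 3↦2, 4↦5, 5↦1, 6↦1, 7↦5, 8↦2, 9↦3, 10↦8]  zeros at y ∈ ∅
Collecting zeros: affine points = {(0, 9), (3, 5), (3, 9), (4, 10), (5, 2), (5, 4), (7, 2), (7, 10)}.
Total count |C(F_11)_aff| = 8.


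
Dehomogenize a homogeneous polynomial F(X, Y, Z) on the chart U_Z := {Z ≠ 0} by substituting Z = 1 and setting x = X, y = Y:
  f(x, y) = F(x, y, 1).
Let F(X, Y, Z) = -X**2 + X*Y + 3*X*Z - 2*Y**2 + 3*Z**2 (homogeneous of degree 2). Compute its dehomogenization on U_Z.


f(x, y) = -x**2 + x*y + 3*x - 2*y**2 + 3

On U_Z we set Z = 1. Each monomial c·X^i·Y^j·Z^k in F becomes c·x^i·y^j·1^k = c·x^i·y^j.
Substituting Z = 1: F(X, Y, 1) = -x**2 + x*y + 3*x - 2*y**2 + 3.
Note: deg(f) ≤ deg(F) = 2; strict inequality happens when F is divisible by Z (lost terms).


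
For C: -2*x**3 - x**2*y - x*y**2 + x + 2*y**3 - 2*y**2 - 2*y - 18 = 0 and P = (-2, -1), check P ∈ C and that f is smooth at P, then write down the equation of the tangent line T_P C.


Tangent line at P: -28*x - 56 = 0.

Step 1: f(-2, -1) = 0, so P lies on C.
Step 2: partial derivatives
  f_x(x, y) = -6*x**2 - 2*x*y - y**2 + 1, f_y(x, y) = -x**2 - 2*x*y + 6*y**2 - 4*y - 2.
  f_x(P) = -28, f_y(P) = 0 (gradient nonzero, so P is smooth).
Step 3: tangent line at P: -28·(x − -2) + 0·(y − -1) = 0.
Expanding: -28*x - 56 = 0.


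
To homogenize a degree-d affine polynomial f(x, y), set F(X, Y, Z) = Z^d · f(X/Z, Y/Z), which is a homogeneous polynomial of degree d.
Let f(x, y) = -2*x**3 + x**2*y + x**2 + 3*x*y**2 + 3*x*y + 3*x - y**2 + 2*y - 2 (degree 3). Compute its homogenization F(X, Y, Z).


F(X, Y, Z) = -2*X**3 + X**2*Y + X**2*Z + 3*X*Y**2 + 3*X*Y*Z + 3*X*Z**2 - Y**2*Z + 2*Y*Z**2 - 2*Z**3

deg(f) = 3.
Substitute x = X/Z, y = Y/Z into f, then multiply by Z^3.
  monomial -2·x^3·y^0 ↦ -2·X^3·Y^0·Z^0.
  monomial 1·x^2·y^1 ↦ 1·X^2·Y^1·Z^0.
  monomial 1·x^2·y^0 ↦ 1·X^2·Y^0·Z^1.
  monomial 3·x^1·y^2 ↦ 3·X^1·Y^2·Z^0.
  monomial 3·x^1·y^1 ↦ 3·X^1·Y^1·Z^1.
  monomial 3·x^1·y^0 ↦ 3·X^1·Y^0·Z^2.
  monomial -1·x^0·y^2 ↦ -1·X^0·Y^2·Z^1.
  monomial 2·x^0·y^1 ↦ 2·X^0·Y^1·Z^2.
  monomial -2·x^0·y^0 ↦ -2·X^0·Y^0·Z^3.
Collecting: F(X, Y, Z) = -2*X**3 + X**2*Y + X**2*Z + 3*X*Y**2 + 3*X*Y*Z + 3*X*Z**2 - Y**2*Z + 2*Y*Z**2 - 2*Z**3.


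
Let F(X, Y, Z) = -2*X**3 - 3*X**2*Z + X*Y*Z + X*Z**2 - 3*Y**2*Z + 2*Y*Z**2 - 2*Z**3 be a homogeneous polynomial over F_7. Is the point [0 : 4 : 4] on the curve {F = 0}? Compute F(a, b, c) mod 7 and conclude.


F(0,4,4) ≡ 4 (mod 7); P is NOT on the curve.

Evaluate F(0, 4, 4) term-by-term (mod 7).
  -2*X**3 ↦ -2·0·1·1 = 0
  -3*X**2*Z ↦ -3·0·1·4 = 0
  X*Y*Z ↦ 1·0·4·4 = 0
  X*Z**2 ↦ 1·0·1·16 = 0
  -3*Y**2*Z ↦ -3·1·16·4 = -192
  2*Y*Z**2 ↦ 2·1·4·16 = 128
  -2*Z**3 ↦ -2·1·1·64 = -128
Sum: F(0, 4, 4) = (0) + (0) + (0) + (0) + (-192) + (128) + (-128) = -192.
Reducing mod 7: -192 ≡ 4 (mod 7).
Since F(a, b, c) ≡ 4 ≠ 0 (mod 7), P does NOT lie on the curve.


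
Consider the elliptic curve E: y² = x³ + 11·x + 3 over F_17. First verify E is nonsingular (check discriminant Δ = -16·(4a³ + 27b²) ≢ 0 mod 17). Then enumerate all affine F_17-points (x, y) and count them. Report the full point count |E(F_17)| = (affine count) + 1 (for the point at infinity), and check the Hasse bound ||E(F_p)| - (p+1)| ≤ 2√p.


Affine points = {(1, 7), (1, 10), (2, 4), (2, 13), (4, 3), (4, 14), (5, 8), (5, 9), (6, 8), (6, 9), (7, 7), (7, 10), (8, 5), (8, 12), (9, 7), (9, 10), (10, 5), (10, 12), (16, 5), (16, 12)}; affine count = 20; |E(F_17)| = 21.

Discriminant check: Δ ∝ 4a³ + 27b² = 4·11³ + 27·3² = 4·1331 + 27·9 ≡ 8 (mod 17). Nonzero ⇒ E is nonsingular.
For each x ∈ F_17, compute rhs = x³ + 11·x + 3 mod 17, then count y ∈ F_17 with y² ≡ rhs.
  x = 0: rhs = 3, matching y values: none (0 points).
  x = 1: rhs = 15, matching y values: 7, 10 (2 points).
  x = 2: rhs = 16, matching y values: 4, 13 (2 points).
  x = 3: rhs = 12, matching y values: none (0 points).
  x = 4: rhs = 9, matching y values: 3, 14 (2 points).
  x = 5: rhs = 13, matching y values: 8, 9 (2 points).
  x = 6: rhs = 13, matching y values: 8, 9 (2 points).
  x = 7: rhs = 15, matching y values: 7, 10 (2 points).
  x = 8: rhs = 8, matching y values: 5, 12 (2 points).
  x = 9: rhs = 15, matching y values: 7, 10 (2 points).
  x = 10: rhs = 8, matching y values: 5, 12 (2 points).
  x = 11: rhs = 10, matching y values: none (0 points).
  x = 12: rhs = 10, matching y values: none (0 points).
  x = 13: rhs = 14, matching y values: none (0 points).
  x = 14: rhs = 11, matching y values: none (0 points).
  x = 15: rhs = 7, matching y values: none (0 points).
  x = 16: rhs = 8, matching y values: 5, 12 (2 points).
Total affine count: 20.
Full point count |E(F_17)| = 20 + 1 = 21.
Hasse bound: |21 − (17+1)| = |3| = 3 ≤ 2√17 ≈ 8.2462 ✓.


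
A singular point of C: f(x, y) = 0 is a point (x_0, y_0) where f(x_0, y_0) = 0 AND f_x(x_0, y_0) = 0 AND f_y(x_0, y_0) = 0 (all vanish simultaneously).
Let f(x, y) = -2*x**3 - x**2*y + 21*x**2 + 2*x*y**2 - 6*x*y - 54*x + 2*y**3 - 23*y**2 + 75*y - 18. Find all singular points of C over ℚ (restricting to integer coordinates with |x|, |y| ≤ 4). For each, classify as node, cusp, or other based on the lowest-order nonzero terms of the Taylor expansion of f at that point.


Singular points: {(3, 3)}; classification: cusp.

Compute partial derivatives:
  f_x = -6*x**2 - 2*x*y + 42*x + 2*y**2 - 6*y - 54.
  f_y = -x**2 + 4*x*y - 6*x + 6*y**2 - 46*y + 75.
Scan x_0 ∈ {−4, ..., 4}. For each x_0, f_y(x_0, y) is a polynomial in y; find its integer roots y ∈ {−4, ..., 4}, then test f_x and f at those candidates.
  x = -4: f_y(-4, y) = 6*y**2 - 62*y + 83; no integer root y with |y| ≤ 4.
  x = -3: f_y(-3, y) = 6*y**2 - 58*y + 84; no integer root y with |y| ≤ 4.
  x = -2: f_y(-2, y) = 6*y**2 - 54*y + 83; no integer root y with |y| ≤ 4.
  x = -1: f_y(-1, y) = 6*y**2 - 50*y + 80; no integer root y with |y| ≤ 4.
  x = 0: f_y(0, y) = 6*y**2 - 46*y + 75; no integer root y with |y| ≤ 4.
  x = 1: f_y(1, y) = 6*y**2 - 42*y + 68; no integer root y with |y| ≤ 4.
  x = 2: f_y(2, y) = 6*y**2 - 38*y + 59; no integer root y with |y| ≤ 4.
  x = 3: f_y(3, y) = 6*y**2 - 34*y + 48; vanishes at y ∈ {3}. (3, 3): f_x = 0, f = 0 — SINGULAR.
  x = 4: f_y(4, y) = 6*y**2 - 30*y + 35; no integer root y with |y| ≤ 4.
Only singular point on the grid: (3, 3).
Classify: substitute x = 3 + u, y = 3 + v and expand: f = -2*u**3 - u**2*v + 2*u*v**2 + 2*v**3 + v**2.
No constant or linear terms (consistent with a singular point). Quadratic part: v**2. Cubic part: -2*u**3 - u**2*v + 2*u*v**2 + 2*v**3.
The quadratic part v**2 is a perfect square, so there is a single (double) tangent line v = 0, i.e. y = 3. Restricting the cubic part to that line (v = 0) leaves -2*u**3 ≠ 0, so f is not divisible by v and the branch is v² ≈ 2*u**3 to lowest order — this is a cusp.
Classification: cusp.


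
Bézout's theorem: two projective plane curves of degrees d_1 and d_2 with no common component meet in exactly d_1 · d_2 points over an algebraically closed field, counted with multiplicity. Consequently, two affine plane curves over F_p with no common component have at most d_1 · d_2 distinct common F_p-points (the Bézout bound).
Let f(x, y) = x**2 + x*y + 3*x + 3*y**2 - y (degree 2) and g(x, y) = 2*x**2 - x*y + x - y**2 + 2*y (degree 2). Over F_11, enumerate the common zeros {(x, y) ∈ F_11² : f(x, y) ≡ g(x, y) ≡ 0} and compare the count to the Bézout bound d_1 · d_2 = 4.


Common zeros: {(0, 0), (5, 8), (6, 5)}; count = 3; Bézout bound = 4.

deg(f) = 2, deg(g) = 2, so Bézout bound = 4.
Scan x ∈ F_11. For each x, list the y ∈ F_11 with f(x, y) ≡ 0 and those with g(x, y) ≡ 0 (mod 11); the common zeros in that column are the intersection.
  x = 0: f ≡ 0 at y ∈ {0, 4}; g ≡ 0 at y ∈ {0, 2}; common: {0}.
  x = 1: f ≡ 0 at y ∈ ∅; g ≡ 0 at y ∈ ∅; common: ∅.
  x = 2: f ≡ 0 at y ∈ ∅; g ≡ 0 at y ∈ ∅; common: ∅.
  x = 3: f ≡ 0 at y ∈ ∅; g ≡ 0 at y ∈ ∅; common: ∅.
  x = 4: f ≡ 0 at y ∈ {4, 6}; g ≡ 0 at y ∈ {1, 8}; common: ∅.
  x = 5: f ≡ 0 at y ∈ {8, 9}; g ≡ 0 at y ∈ {0, 8}; common: {8}.
  x = 6: f ≡ 0 at y ∈ {5, 8}; g ≡ 0 at y ∈ {2, 5}; common: {5}.
  x = 7: f ≡ 0 at y ∈ ∅; g ≡ 0 at y ∈ {1, 5}; common: ∅.
  x = 8: f ≡ 0 at y ∈ {0, 5}; g ≡ 0 at y ∈ ∅; common: ∅.
  x = 9: f ≡ 0 at y ∈ {6}; g ≡ 0 at y ∈ ∅; common: ∅.
  x = 10: f ≡ 0 at y ∈ ∅; g ≡ 0 at y ∈ ∅; common: ∅.
Collecting: common zeros = {(0, 0), (5, 8), (6, 5)}, so the count is 3.
Comparison with the Bézout bound: 3 ≤ 4 = deg(f)·deg(g), as expected for curves with no common component (the affine F_11-count falls short of the bound because intersections may lie at infinity, over extension fields, or carry multiplicity).


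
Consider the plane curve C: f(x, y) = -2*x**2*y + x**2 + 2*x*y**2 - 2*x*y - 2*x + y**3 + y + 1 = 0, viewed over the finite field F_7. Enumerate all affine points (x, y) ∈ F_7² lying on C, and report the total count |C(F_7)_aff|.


Affine F_7-points: {(1, 0), (1, 1), (1, 4), (4, 1), (5, 6), (6, 5), (6, 6)}; count = 7.

For each of the 49 pairs (x, y) ∈ F_7², evaluate f(x, y) mod 7. Record the zeros.
  x = 0: [0↦1, 1↦3, 2↦4, 3↦3, 4↦6, 5↦5, 6↦6]  zeros at y ∈ ∅
  x = 1: [0↦0, 1↦0, 2↦3, 3↦1, 4↦0, 5↦6, 6↦4]  zeros at y ∈ {0, 1, 4}
  x = 2: [0↦1, 1↦2, 2↦3, 3↦3, 4↦1, 5↦3, 6↦1]  zeros at y ∈ ∅
  x = 3: [0↦4, 1↦2, 2↦4, 3↦2, 4↦2, 5↦3, 6↦4]  zeros at y ∈ ∅
  x = 4: [0↦2, 1↦0, 2↦6, 3↦5, 4↦3, 5↦6, 6↦6]  zeros at y ∈ {1}
  x = 5: [0↦2, 1↦3, 2↦2, 3↦5, 4↦4, 5↦5, 6↦0]  zeros at y ∈ {6}
  x = 6: [0↦4, 1↦4, 2↦6, 3↦2, 4↦5, 5↦0, 6↦0]  zeros at y ∈ {5, 6}
Collecting zeros: affine points = {(1, 0), (1, 1), (1, 4), (4, 1), (5, 6), (6, 5), (6, 6)}.
Total count |C(F_7)_aff| = 7.


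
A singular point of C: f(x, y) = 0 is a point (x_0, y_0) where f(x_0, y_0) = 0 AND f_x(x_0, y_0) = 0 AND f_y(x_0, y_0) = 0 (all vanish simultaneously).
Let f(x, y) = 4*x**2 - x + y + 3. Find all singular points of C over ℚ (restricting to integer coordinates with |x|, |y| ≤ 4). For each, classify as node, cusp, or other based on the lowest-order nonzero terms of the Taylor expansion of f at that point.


No singular points in the scanned grid; C is smooth there.

Compute partial derivatives:
  f_x = 8*x - 1.
  f_y = 1.
f_y = 1 is a nonzero constant, so f_y never vanishes: no point (x, y) can satisfy f = f_x = f_y = 0. In particular no (x, y) ∈ {−4, ..., 4}² is singular; the curve is smooth.


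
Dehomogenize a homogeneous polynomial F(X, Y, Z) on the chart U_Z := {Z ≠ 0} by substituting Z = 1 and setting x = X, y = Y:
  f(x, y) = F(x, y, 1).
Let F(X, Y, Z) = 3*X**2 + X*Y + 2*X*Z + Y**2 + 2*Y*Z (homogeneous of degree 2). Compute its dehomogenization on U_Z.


f(x, y) = 3*x**2 + x*y + 2*x + y**2 + 2*y

On U_Z we set Z = 1. Each monomial c·X^i·Y^j·Z^k in F becomes c·x^i·y^j·1^k = c·x^i·y^j.
Substituting Z = 1: F(X, Y, 1) = 3*x**2 + x*y + 2*x + y**2 + 2*y.
Note: deg(f) ≤ deg(F) = 2; strict inequality happens when F is divisible by Z (lost terms).


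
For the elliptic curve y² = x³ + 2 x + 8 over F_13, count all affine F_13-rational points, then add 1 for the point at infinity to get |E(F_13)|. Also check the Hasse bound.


Affine points = {(5, 0), (7, 1), (7, 12), (8, 4), (8, 9), (9, 1), (9, 12), (10, 1), (10, 12), (11, 3), (11, 10)}; affine count = 11; |E(F_13)| = 12.

Discriminant check: Δ ∝ 4a³ + 27b² = 4·2³ + 27·8² = 4·8 + 27·64 ≡ 5 (mod 13). Nonzero ⇒ E is nonsingular.
For each x ∈ F_13, compute rhs = x³ + 2·x + 8 mod 13, then count y ∈ F_13 with y² ≡ rhs.
  x = 0: rhs = 8, matching y values: none (0 points).
  x = 1: rhs = 11, matching y values: none (0 points).
  x = 2: rhs = 7, matching y values: none (0 points).
  x = 3: rhs = 2, matching y values: none (0 points).
  x = 4: rhs = 2, matching y values: none (0 points).
  x = 5: rhs = 0, matching y values: 0 (1 points).
  x = 6: rhs = 2, matching y values: none (0 points).
  x = 7: rhs = 1, matching y values: 1, 12 (2 points).
  x = 8: rhs = 3, matching y values: 4, 9 (2 points).
  x = 9: rhs = 1, matching y values: 1, 12 (2 points).
  x = 10: rhs = 1, matching y values: 1, 12 (2 points).
  x = 11: rhs = 9, matching y values: 3, 10 (2 points).
  x = 12: rhs = 5, matching y values: none (0 points).
Total affine count: 11.
Full point count |E(F_13)| = 11 + 1 = 12.
Hasse bound: |12 − (13+1)| = |-2| = 2 ≤ 2√13 ≈ 7.2111 ✓.


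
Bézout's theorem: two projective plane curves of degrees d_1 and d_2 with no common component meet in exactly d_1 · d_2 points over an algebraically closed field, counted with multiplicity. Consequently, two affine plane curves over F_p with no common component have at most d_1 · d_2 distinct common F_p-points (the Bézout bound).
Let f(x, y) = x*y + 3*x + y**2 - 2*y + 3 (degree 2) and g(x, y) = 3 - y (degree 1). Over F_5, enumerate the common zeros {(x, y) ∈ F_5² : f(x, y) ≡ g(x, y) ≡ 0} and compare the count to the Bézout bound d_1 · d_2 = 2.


Common zeros: {(4, 3)}; count = 1; Bézout bound = 2.

deg(f) = 2, deg(g) = 1, so Bézout bound = 2.
Scan x ∈ F_5. For each x, list the y ∈ F_5 with f(x, y) ≡ 0 and those with g(x, y) ≡ 0 (mod 5); the common zeros in that column are the intersection.
  x = 0: f ≡ 0 at y ∈ ∅; g ≡ 0 at y ∈ {3}; common: ∅.
  x = 1: f ≡ 0 at y ∈ ∅; g ≡ 0 at y ∈ {3}; common: ∅.
  x = 2: f ≡ 0 at y ∈ {1, 4}; g ≡ 0 at y ∈ {3}; common: ∅.
  x = 3: f ≡ 0 at y ∈ ∅; g ≡ 0 at y ∈ {3}; common: ∅.
  x = 4: f ≡ 0 at y ∈ {0, 3}; g ≡ 0 at y ∈ {3}; common: {3}.
Collecting: common zeros = {(4, 3)}, so the count is 1.
Comparison with the Bézout bound: 1 ≤ 2 = deg(f)·deg(g), as expected for curves with no common component (the affine F_5-count falls short of the bound because intersections may lie at infinity, over extension fields, or carry multiplicity).


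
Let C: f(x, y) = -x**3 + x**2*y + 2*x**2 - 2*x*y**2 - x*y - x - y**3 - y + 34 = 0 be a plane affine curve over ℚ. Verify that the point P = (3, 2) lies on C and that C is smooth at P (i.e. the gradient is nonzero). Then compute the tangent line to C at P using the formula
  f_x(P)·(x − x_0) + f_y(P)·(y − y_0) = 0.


Tangent line at P: -14*x - 31*y + 104 = 0.

Step 1: f(3, 2) = 0, so P lies on C.
Step 2: partial derivatives
  f_x(x, y) = -3*x**2 + 2*x*y + 4*x - 2*y**2 - y - 1, f_y(x, y) = x**2 - 4*x*y - x - 3*y**2 - 1.
  f_x(P) = -14, f_y(P) = -31 (gradient nonzero, so P is smooth).
Step 3: tangent line at P: -14·(x − 3) + -31·(y − 2) = 0.
Expanding: -14*x - 31*y + 104 = 0.
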